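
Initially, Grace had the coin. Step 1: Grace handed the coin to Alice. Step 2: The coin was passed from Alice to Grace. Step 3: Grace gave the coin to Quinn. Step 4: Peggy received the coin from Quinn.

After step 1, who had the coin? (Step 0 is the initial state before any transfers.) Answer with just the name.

Tracking the coin holder through step 1:
After step 0 (start): Grace
After step 1: Alice

At step 1, the holder is Alice.

Answer: Alice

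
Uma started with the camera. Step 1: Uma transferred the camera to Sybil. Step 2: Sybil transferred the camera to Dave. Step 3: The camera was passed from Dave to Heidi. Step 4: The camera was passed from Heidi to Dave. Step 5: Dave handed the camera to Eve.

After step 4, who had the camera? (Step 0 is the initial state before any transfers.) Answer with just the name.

Tracking the camera holder through step 4:
After step 0 (start): Uma
After step 1: Sybil
After step 2: Dave
After step 3: Heidi
After step 4: Dave

At step 4, the holder is Dave.

Answer: Dave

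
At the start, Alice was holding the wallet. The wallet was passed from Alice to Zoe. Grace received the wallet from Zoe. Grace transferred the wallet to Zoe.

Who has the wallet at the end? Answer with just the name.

Answer: Zoe

Derivation:
Tracking the wallet through each event:
Start: Alice has the wallet.
After event 1: Zoe has the wallet.
After event 2: Grace has the wallet.
After event 3: Zoe has the wallet.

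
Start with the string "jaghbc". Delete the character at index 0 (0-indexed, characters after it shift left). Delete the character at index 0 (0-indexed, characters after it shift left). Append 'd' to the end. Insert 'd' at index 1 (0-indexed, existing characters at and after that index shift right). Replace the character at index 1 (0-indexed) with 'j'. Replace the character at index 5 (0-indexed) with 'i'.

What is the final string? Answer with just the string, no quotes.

Answer: gjhbci

Derivation:
Applying each edit step by step:
Start: "jaghbc"
Op 1 (delete idx 0 = 'j'): "jaghbc" -> "aghbc"
Op 2 (delete idx 0 = 'a'): "aghbc" -> "ghbc"
Op 3 (append 'd'): "ghbc" -> "ghbcd"
Op 4 (insert 'd' at idx 1): "ghbcd" -> "gdhbcd"
Op 5 (replace idx 1: 'd' -> 'j'): "gdhbcd" -> "gjhbcd"
Op 6 (replace idx 5: 'd' -> 'i'): "gjhbcd" -> "gjhbci"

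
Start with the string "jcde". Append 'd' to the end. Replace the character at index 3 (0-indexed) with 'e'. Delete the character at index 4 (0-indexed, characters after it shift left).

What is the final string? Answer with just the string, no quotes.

Applying each edit step by step:
Start: "jcde"
Op 1 (append 'd'): "jcde" -> "jcded"
Op 2 (replace idx 3: 'e' -> 'e'): "jcded" -> "jcded"
Op 3 (delete idx 4 = 'd'): "jcded" -> "jcde"

Answer: jcde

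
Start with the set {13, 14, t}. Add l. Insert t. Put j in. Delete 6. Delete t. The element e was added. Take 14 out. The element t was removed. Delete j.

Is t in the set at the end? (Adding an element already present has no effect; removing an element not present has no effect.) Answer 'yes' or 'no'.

Answer: no

Derivation:
Tracking the set through each operation:
Start: {13, 14, t}
Event 1 (add l): added. Set: {13, 14, l, t}
Event 2 (add t): already present, no change. Set: {13, 14, l, t}
Event 3 (add j): added. Set: {13, 14, j, l, t}
Event 4 (remove 6): not present, no change. Set: {13, 14, j, l, t}
Event 5 (remove t): removed. Set: {13, 14, j, l}
Event 6 (add e): added. Set: {13, 14, e, j, l}
Event 7 (remove 14): removed. Set: {13, e, j, l}
Event 8 (remove t): not present, no change. Set: {13, e, j, l}
Event 9 (remove j): removed. Set: {13, e, l}

Final set: {13, e, l} (size 3)
t is NOT in the final set.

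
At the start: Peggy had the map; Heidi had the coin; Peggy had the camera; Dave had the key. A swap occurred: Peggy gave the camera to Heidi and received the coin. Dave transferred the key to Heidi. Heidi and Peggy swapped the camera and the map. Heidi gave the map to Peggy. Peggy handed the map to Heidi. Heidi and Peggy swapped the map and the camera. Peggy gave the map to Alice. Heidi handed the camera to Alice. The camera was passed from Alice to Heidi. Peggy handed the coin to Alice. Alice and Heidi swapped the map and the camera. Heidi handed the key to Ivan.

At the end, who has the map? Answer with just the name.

Answer: Heidi

Derivation:
Tracking all object holders:
Start: map:Peggy, coin:Heidi, camera:Peggy, key:Dave
Event 1 (swap camera<->coin: now camera:Heidi, coin:Peggy). State: map:Peggy, coin:Peggy, camera:Heidi, key:Dave
Event 2 (give key: Dave -> Heidi). State: map:Peggy, coin:Peggy, camera:Heidi, key:Heidi
Event 3 (swap camera<->map: now camera:Peggy, map:Heidi). State: map:Heidi, coin:Peggy, camera:Peggy, key:Heidi
Event 4 (give map: Heidi -> Peggy). State: map:Peggy, coin:Peggy, camera:Peggy, key:Heidi
Event 5 (give map: Peggy -> Heidi). State: map:Heidi, coin:Peggy, camera:Peggy, key:Heidi
Event 6 (swap map<->camera: now map:Peggy, camera:Heidi). State: map:Peggy, coin:Peggy, camera:Heidi, key:Heidi
Event 7 (give map: Peggy -> Alice). State: map:Alice, coin:Peggy, camera:Heidi, key:Heidi
Event 8 (give camera: Heidi -> Alice). State: map:Alice, coin:Peggy, camera:Alice, key:Heidi
Event 9 (give camera: Alice -> Heidi). State: map:Alice, coin:Peggy, camera:Heidi, key:Heidi
Event 10 (give coin: Peggy -> Alice). State: map:Alice, coin:Alice, camera:Heidi, key:Heidi
Event 11 (swap map<->camera: now map:Heidi, camera:Alice). State: map:Heidi, coin:Alice, camera:Alice, key:Heidi
Event 12 (give key: Heidi -> Ivan). State: map:Heidi, coin:Alice, camera:Alice, key:Ivan

Final state: map:Heidi, coin:Alice, camera:Alice, key:Ivan
The map is held by Heidi.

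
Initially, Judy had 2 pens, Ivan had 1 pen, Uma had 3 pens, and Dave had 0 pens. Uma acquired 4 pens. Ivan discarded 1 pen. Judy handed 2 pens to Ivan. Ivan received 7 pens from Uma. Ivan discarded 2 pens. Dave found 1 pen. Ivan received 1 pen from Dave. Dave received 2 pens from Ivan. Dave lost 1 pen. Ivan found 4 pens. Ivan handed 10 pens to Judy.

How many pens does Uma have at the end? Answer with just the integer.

Answer: 0

Derivation:
Tracking counts step by step:
Start: Judy=2, Ivan=1, Uma=3, Dave=0
Event 1 (Uma +4): Uma: 3 -> 7. State: Judy=2, Ivan=1, Uma=7, Dave=0
Event 2 (Ivan -1): Ivan: 1 -> 0. State: Judy=2, Ivan=0, Uma=7, Dave=0
Event 3 (Judy -> Ivan, 2): Judy: 2 -> 0, Ivan: 0 -> 2. State: Judy=0, Ivan=2, Uma=7, Dave=0
Event 4 (Uma -> Ivan, 7): Uma: 7 -> 0, Ivan: 2 -> 9. State: Judy=0, Ivan=9, Uma=0, Dave=0
Event 5 (Ivan -2): Ivan: 9 -> 7. State: Judy=0, Ivan=7, Uma=0, Dave=0
Event 6 (Dave +1): Dave: 0 -> 1. State: Judy=0, Ivan=7, Uma=0, Dave=1
Event 7 (Dave -> Ivan, 1): Dave: 1 -> 0, Ivan: 7 -> 8. State: Judy=0, Ivan=8, Uma=0, Dave=0
Event 8 (Ivan -> Dave, 2): Ivan: 8 -> 6, Dave: 0 -> 2. State: Judy=0, Ivan=6, Uma=0, Dave=2
Event 9 (Dave -1): Dave: 2 -> 1. State: Judy=0, Ivan=6, Uma=0, Dave=1
Event 10 (Ivan +4): Ivan: 6 -> 10. State: Judy=0, Ivan=10, Uma=0, Dave=1
Event 11 (Ivan -> Judy, 10): Ivan: 10 -> 0, Judy: 0 -> 10. State: Judy=10, Ivan=0, Uma=0, Dave=1

Uma's final count: 0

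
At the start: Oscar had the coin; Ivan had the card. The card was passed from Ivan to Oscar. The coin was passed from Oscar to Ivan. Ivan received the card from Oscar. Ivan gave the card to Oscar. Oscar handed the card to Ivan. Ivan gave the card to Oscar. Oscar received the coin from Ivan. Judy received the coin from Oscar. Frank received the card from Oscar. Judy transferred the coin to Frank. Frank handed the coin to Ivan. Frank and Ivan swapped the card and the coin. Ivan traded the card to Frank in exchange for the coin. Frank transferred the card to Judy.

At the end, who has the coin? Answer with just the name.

Tracking all object holders:
Start: coin:Oscar, card:Ivan
Event 1 (give card: Ivan -> Oscar). State: coin:Oscar, card:Oscar
Event 2 (give coin: Oscar -> Ivan). State: coin:Ivan, card:Oscar
Event 3 (give card: Oscar -> Ivan). State: coin:Ivan, card:Ivan
Event 4 (give card: Ivan -> Oscar). State: coin:Ivan, card:Oscar
Event 5 (give card: Oscar -> Ivan). State: coin:Ivan, card:Ivan
Event 6 (give card: Ivan -> Oscar). State: coin:Ivan, card:Oscar
Event 7 (give coin: Ivan -> Oscar). State: coin:Oscar, card:Oscar
Event 8 (give coin: Oscar -> Judy). State: coin:Judy, card:Oscar
Event 9 (give card: Oscar -> Frank). State: coin:Judy, card:Frank
Event 10 (give coin: Judy -> Frank). State: coin:Frank, card:Frank
Event 11 (give coin: Frank -> Ivan). State: coin:Ivan, card:Frank
Event 12 (swap card<->coin: now card:Ivan, coin:Frank). State: coin:Frank, card:Ivan
Event 13 (swap card<->coin: now card:Frank, coin:Ivan). State: coin:Ivan, card:Frank
Event 14 (give card: Frank -> Judy). State: coin:Ivan, card:Judy

Final state: coin:Ivan, card:Judy
The coin is held by Ivan.

Answer: Ivan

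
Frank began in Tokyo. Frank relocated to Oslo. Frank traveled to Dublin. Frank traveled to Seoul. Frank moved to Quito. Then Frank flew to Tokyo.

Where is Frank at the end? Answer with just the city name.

Answer: Tokyo

Derivation:
Tracking Frank's location:
Start: Frank is in Tokyo.
After move 1: Tokyo -> Oslo. Frank is in Oslo.
After move 2: Oslo -> Dublin. Frank is in Dublin.
After move 3: Dublin -> Seoul. Frank is in Seoul.
After move 4: Seoul -> Quito. Frank is in Quito.
After move 5: Quito -> Tokyo. Frank is in Tokyo.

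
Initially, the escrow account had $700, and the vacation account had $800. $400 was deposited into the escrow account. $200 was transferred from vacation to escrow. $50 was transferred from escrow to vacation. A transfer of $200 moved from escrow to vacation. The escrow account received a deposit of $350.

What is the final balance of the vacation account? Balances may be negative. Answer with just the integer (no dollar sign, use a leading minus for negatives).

Tracking account balances step by step:
Start: escrow=700, vacation=800
Event 1 (deposit 400 to escrow): escrow: 700 + 400 = 1100. Balances: escrow=1100, vacation=800
Event 2 (transfer 200 vacation -> escrow): vacation: 800 - 200 = 600, escrow: 1100 + 200 = 1300. Balances: escrow=1300, vacation=600
Event 3 (transfer 50 escrow -> vacation): escrow: 1300 - 50 = 1250, vacation: 600 + 50 = 650. Balances: escrow=1250, vacation=650
Event 4 (transfer 200 escrow -> vacation): escrow: 1250 - 200 = 1050, vacation: 650 + 200 = 850. Balances: escrow=1050, vacation=850
Event 5 (deposit 350 to escrow): escrow: 1050 + 350 = 1400. Balances: escrow=1400, vacation=850

Final balance of vacation: 850

Answer: 850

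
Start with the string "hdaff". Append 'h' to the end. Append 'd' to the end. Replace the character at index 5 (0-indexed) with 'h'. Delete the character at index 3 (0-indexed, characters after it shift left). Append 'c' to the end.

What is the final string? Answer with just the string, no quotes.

Applying each edit step by step:
Start: "hdaff"
Op 1 (append 'h'): "hdaff" -> "hdaffh"
Op 2 (append 'd'): "hdaffh" -> "hdaffhd"
Op 3 (replace idx 5: 'h' -> 'h'): "hdaffhd" -> "hdaffhd"
Op 4 (delete idx 3 = 'f'): "hdaffhd" -> "hdafhd"
Op 5 (append 'c'): "hdafhd" -> "hdafhdc"

Answer: hdafhdc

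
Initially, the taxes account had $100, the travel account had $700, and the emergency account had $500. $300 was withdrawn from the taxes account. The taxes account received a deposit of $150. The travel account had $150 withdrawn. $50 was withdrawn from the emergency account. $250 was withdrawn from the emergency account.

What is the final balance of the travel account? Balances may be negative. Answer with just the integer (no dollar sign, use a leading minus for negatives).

Answer: 550

Derivation:
Tracking account balances step by step:
Start: taxes=100, travel=700, emergency=500
Event 1 (withdraw 300 from taxes): taxes: 100 - 300 = -200. Balances: taxes=-200, travel=700, emergency=500
Event 2 (deposit 150 to taxes): taxes: -200 + 150 = -50. Balances: taxes=-50, travel=700, emergency=500
Event 3 (withdraw 150 from travel): travel: 700 - 150 = 550. Balances: taxes=-50, travel=550, emergency=500
Event 4 (withdraw 50 from emergency): emergency: 500 - 50 = 450. Balances: taxes=-50, travel=550, emergency=450
Event 5 (withdraw 250 from emergency): emergency: 450 - 250 = 200. Balances: taxes=-50, travel=550, emergency=200

Final balance of travel: 550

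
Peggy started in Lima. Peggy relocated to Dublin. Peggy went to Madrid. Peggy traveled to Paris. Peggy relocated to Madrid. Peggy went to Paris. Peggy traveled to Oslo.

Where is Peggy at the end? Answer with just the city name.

Tracking Peggy's location:
Start: Peggy is in Lima.
After move 1: Lima -> Dublin. Peggy is in Dublin.
After move 2: Dublin -> Madrid. Peggy is in Madrid.
After move 3: Madrid -> Paris. Peggy is in Paris.
After move 4: Paris -> Madrid. Peggy is in Madrid.
After move 5: Madrid -> Paris. Peggy is in Paris.
After move 6: Paris -> Oslo. Peggy is in Oslo.

Answer: Oslo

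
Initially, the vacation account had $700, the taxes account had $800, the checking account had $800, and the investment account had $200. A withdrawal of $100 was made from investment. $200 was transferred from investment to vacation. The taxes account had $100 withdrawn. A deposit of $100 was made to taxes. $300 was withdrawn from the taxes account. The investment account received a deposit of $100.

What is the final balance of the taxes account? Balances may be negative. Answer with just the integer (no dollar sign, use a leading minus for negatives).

Tracking account balances step by step:
Start: vacation=700, taxes=800, checking=800, investment=200
Event 1 (withdraw 100 from investment): investment: 200 - 100 = 100. Balances: vacation=700, taxes=800, checking=800, investment=100
Event 2 (transfer 200 investment -> vacation): investment: 100 - 200 = -100, vacation: 700 + 200 = 900. Balances: vacation=900, taxes=800, checking=800, investment=-100
Event 3 (withdraw 100 from taxes): taxes: 800 - 100 = 700. Balances: vacation=900, taxes=700, checking=800, investment=-100
Event 4 (deposit 100 to taxes): taxes: 700 + 100 = 800. Balances: vacation=900, taxes=800, checking=800, investment=-100
Event 5 (withdraw 300 from taxes): taxes: 800 - 300 = 500. Balances: vacation=900, taxes=500, checking=800, investment=-100
Event 6 (deposit 100 to investment): investment: -100 + 100 = 0. Balances: vacation=900, taxes=500, checking=800, investment=0

Final balance of taxes: 500

Answer: 500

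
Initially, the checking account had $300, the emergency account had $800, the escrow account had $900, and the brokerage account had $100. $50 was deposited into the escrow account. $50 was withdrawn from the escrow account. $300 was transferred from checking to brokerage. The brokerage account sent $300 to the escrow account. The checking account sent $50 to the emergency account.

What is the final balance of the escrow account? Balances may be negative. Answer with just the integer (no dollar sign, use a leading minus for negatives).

Answer: 1200

Derivation:
Tracking account balances step by step:
Start: checking=300, emergency=800, escrow=900, brokerage=100
Event 1 (deposit 50 to escrow): escrow: 900 + 50 = 950. Balances: checking=300, emergency=800, escrow=950, brokerage=100
Event 2 (withdraw 50 from escrow): escrow: 950 - 50 = 900. Balances: checking=300, emergency=800, escrow=900, brokerage=100
Event 3 (transfer 300 checking -> brokerage): checking: 300 - 300 = 0, brokerage: 100 + 300 = 400. Balances: checking=0, emergency=800, escrow=900, brokerage=400
Event 4 (transfer 300 brokerage -> escrow): brokerage: 400 - 300 = 100, escrow: 900 + 300 = 1200. Balances: checking=0, emergency=800, escrow=1200, brokerage=100
Event 5 (transfer 50 checking -> emergency): checking: 0 - 50 = -50, emergency: 800 + 50 = 850. Balances: checking=-50, emergency=850, escrow=1200, brokerage=100

Final balance of escrow: 1200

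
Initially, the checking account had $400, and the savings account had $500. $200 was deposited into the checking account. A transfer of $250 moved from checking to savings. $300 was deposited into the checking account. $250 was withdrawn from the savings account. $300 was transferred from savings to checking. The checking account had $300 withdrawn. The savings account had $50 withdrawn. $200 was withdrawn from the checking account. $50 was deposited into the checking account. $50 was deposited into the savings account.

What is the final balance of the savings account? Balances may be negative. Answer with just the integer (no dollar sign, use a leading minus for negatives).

Tracking account balances step by step:
Start: checking=400, savings=500
Event 1 (deposit 200 to checking): checking: 400 + 200 = 600. Balances: checking=600, savings=500
Event 2 (transfer 250 checking -> savings): checking: 600 - 250 = 350, savings: 500 + 250 = 750. Balances: checking=350, savings=750
Event 3 (deposit 300 to checking): checking: 350 + 300 = 650. Balances: checking=650, savings=750
Event 4 (withdraw 250 from savings): savings: 750 - 250 = 500. Balances: checking=650, savings=500
Event 5 (transfer 300 savings -> checking): savings: 500 - 300 = 200, checking: 650 + 300 = 950. Balances: checking=950, savings=200
Event 6 (withdraw 300 from checking): checking: 950 - 300 = 650. Balances: checking=650, savings=200
Event 7 (withdraw 50 from savings): savings: 200 - 50 = 150. Balances: checking=650, savings=150
Event 8 (withdraw 200 from checking): checking: 650 - 200 = 450. Balances: checking=450, savings=150
Event 9 (deposit 50 to checking): checking: 450 + 50 = 500. Balances: checking=500, savings=150
Event 10 (deposit 50 to savings): savings: 150 + 50 = 200. Balances: checking=500, savings=200

Final balance of savings: 200

Answer: 200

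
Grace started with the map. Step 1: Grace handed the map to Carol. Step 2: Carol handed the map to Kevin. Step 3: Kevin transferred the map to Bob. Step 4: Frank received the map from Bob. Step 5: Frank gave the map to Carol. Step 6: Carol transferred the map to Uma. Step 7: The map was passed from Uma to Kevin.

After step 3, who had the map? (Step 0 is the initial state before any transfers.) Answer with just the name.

Tracking the map holder through step 3:
After step 0 (start): Grace
After step 1: Carol
After step 2: Kevin
After step 3: Bob

At step 3, the holder is Bob.

Answer: Bob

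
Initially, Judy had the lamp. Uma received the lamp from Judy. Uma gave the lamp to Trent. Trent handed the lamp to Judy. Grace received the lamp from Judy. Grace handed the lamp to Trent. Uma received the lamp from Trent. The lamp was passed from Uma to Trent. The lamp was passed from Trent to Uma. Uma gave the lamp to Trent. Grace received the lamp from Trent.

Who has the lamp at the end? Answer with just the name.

Tracking the lamp through each event:
Start: Judy has the lamp.
After event 1: Uma has the lamp.
After event 2: Trent has the lamp.
After event 3: Judy has the lamp.
After event 4: Grace has the lamp.
After event 5: Trent has the lamp.
After event 6: Uma has the lamp.
After event 7: Trent has the lamp.
After event 8: Uma has the lamp.
After event 9: Trent has the lamp.
After event 10: Grace has the lamp.

Answer: Grace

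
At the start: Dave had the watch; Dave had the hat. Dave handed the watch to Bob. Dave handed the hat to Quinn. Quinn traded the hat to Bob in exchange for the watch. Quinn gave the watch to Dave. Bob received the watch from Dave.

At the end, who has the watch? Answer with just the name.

Tracking all object holders:
Start: watch:Dave, hat:Dave
Event 1 (give watch: Dave -> Bob). State: watch:Bob, hat:Dave
Event 2 (give hat: Dave -> Quinn). State: watch:Bob, hat:Quinn
Event 3 (swap hat<->watch: now hat:Bob, watch:Quinn). State: watch:Quinn, hat:Bob
Event 4 (give watch: Quinn -> Dave). State: watch:Dave, hat:Bob
Event 5 (give watch: Dave -> Bob). State: watch:Bob, hat:Bob

Final state: watch:Bob, hat:Bob
The watch is held by Bob.

Answer: Bob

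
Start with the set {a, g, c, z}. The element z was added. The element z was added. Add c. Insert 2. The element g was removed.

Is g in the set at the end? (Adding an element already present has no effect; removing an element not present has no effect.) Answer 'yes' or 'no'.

Tracking the set through each operation:
Start: {a, c, g, z}
Event 1 (add z): already present, no change. Set: {a, c, g, z}
Event 2 (add z): already present, no change. Set: {a, c, g, z}
Event 3 (add c): already present, no change. Set: {a, c, g, z}
Event 4 (add 2): added. Set: {2, a, c, g, z}
Event 5 (remove g): removed. Set: {2, a, c, z}

Final set: {2, a, c, z} (size 4)
g is NOT in the final set.

Answer: no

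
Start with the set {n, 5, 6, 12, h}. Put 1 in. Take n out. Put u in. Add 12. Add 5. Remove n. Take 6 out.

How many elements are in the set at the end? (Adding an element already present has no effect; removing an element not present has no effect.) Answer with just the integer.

Answer: 5

Derivation:
Tracking the set through each operation:
Start: {12, 5, 6, h, n}
Event 1 (add 1): added. Set: {1, 12, 5, 6, h, n}
Event 2 (remove n): removed. Set: {1, 12, 5, 6, h}
Event 3 (add u): added. Set: {1, 12, 5, 6, h, u}
Event 4 (add 12): already present, no change. Set: {1, 12, 5, 6, h, u}
Event 5 (add 5): already present, no change. Set: {1, 12, 5, 6, h, u}
Event 6 (remove n): not present, no change. Set: {1, 12, 5, 6, h, u}
Event 7 (remove 6): removed. Set: {1, 12, 5, h, u}

Final set: {1, 12, 5, h, u} (size 5)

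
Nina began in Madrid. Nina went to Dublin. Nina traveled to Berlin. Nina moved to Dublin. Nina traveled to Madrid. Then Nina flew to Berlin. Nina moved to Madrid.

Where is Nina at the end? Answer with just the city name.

Answer: Madrid

Derivation:
Tracking Nina's location:
Start: Nina is in Madrid.
After move 1: Madrid -> Dublin. Nina is in Dublin.
After move 2: Dublin -> Berlin. Nina is in Berlin.
After move 3: Berlin -> Dublin. Nina is in Dublin.
After move 4: Dublin -> Madrid. Nina is in Madrid.
After move 5: Madrid -> Berlin. Nina is in Berlin.
After move 6: Berlin -> Madrid. Nina is in Madrid.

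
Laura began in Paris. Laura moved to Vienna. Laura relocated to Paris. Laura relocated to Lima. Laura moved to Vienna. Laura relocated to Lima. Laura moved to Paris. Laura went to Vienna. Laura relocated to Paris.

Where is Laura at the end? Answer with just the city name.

Tracking Laura's location:
Start: Laura is in Paris.
After move 1: Paris -> Vienna. Laura is in Vienna.
After move 2: Vienna -> Paris. Laura is in Paris.
After move 3: Paris -> Lima. Laura is in Lima.
After move 4: Lima -> Vienna. Laura is in Vienna.
After move 5: Vienna -> Lima. Laura is in Lima.
After move 6: Lima -> Paris. Laura is in Paris.
After move 7: Paris -> Vienna. Laura is in Vienna.
After move 8: Vienna -> Paris. Laura is in Paris.

Answer: Paris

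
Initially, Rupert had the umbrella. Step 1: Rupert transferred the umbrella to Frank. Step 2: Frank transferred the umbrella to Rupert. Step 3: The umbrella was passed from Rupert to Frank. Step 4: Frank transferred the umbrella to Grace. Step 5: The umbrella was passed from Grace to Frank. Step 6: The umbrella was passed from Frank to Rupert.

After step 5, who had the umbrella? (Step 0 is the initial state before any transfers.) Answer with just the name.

Answer: Frank

Derivation:
Tracking the umbrella holder through step 5:
After step 0 (start): Rupert
After step 1: Frank
After step 2: Rupert
After step 3: Frank
After step 4: Grace
After step 5: Frank

At step 5, the holder is Frank.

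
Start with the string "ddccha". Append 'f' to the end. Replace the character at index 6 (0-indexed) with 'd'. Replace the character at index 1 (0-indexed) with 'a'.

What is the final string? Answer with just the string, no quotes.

Applying each edit step by step:
Start: "ddccha"
Op 1 (append 'f'): "ddccha" -> "ddcchaf"
Op 2 (replace idx 6: 'f' -> 'd'): "ddcchaf" -> "ddcchad"
Op 3 (replace idx 1: 'd' -> 'a'): "ddcchad" -> "dacchad"

Answer: dacchad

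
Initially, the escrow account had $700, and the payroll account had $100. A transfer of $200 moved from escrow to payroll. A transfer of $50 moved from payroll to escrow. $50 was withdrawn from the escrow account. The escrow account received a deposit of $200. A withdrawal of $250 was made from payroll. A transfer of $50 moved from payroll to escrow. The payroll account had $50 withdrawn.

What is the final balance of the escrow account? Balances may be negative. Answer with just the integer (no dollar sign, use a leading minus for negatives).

Tracking account balances step by step:
Start: escrow=700, payroll=100
Event 1 (transfer 200 escrow -> payroll): escrow: 700 - 200 = 500, payroll: 100 + 200 = 300. Balances: escrow=500, payroll=300
Event 2 (transfer 50 payroll -> escrow): payroll: 300 - 50 = 250, escrow: 500 + 50 = 550. Balances: escrow=550, payroll=250
Event 3 (withdraw 50 from escrow): escrow: 550 - 50 = 500. Balances: escrow=500, payroll=250
Event 4 (deposit 200 to escrow): escrow: 500 + 200 = 700. Balances: escrow=700, payroll=250
Event 5 (withdraw 250 from payroll): payroll: 250 - 250 = 0. Balances: escrow=700, payroll=0
Event 6 (transfer 50 payroll -> escrow): payroll: 0 - 50 = -50, escrow: 700 + 50 = 750. Balances: escrow=750, payroll=-50
Event 7 (withdraw 50 from payroll): payroll: -50 - 50 = -100. Balances: escrow=750, payroll=-100

Final balance of escrow: 750

Answer: 750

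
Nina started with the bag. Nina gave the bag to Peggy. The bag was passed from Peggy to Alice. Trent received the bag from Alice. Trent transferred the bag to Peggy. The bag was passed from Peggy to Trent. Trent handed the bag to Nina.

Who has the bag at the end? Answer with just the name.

Tracking the bag through each event:
Start: Nina has the bag.
After event 1: Peggy has the bag.
After event 2: Alice has the bag.
After event 3: Trent has the bag.
After event 4: Peggy has the bag.
After event 5: Trent has the bag.
After event 6: Nina has the bag.

Answer: Nina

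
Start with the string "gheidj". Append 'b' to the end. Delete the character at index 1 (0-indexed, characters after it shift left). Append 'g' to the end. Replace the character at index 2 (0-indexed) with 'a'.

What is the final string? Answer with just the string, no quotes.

Applying each edit step by step:
Start: "gheidj"
Op 1 (append 'b'): "gheidj" -> "gheidjb"
Op 2 (delete idx 1 = 'h'): "gheidjb" -> "geidjb"
Op 3 (append 'g'): "geidjb" -> "geidjbg"
Op 4 (replace idx 2: 'i' -> 'a'): "geidjbg" -> "geadjbg"

Answer: geadjbg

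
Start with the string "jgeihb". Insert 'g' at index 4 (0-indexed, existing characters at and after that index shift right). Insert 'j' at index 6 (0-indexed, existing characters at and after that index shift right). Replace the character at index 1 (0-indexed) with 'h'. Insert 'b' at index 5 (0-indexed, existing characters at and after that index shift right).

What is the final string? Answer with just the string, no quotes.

Answer: jheigbhjb

Derivation:
Applying each edit step by step:
Start: "jgeihb"
Op 1 (insert 'g' at idx 4): "jgeihb" -> "jgeighb"
Op 2 (insert 'j' at idx 6): "jgeighb" -> "jgeighjb"
Op 3 (replace idx 1: 'g' -> 'h'): "jgeighjb" -> "jheighjb"
Op 4 (insert 'b' at idx 5): "jheighjb" -> "jheigbhjb"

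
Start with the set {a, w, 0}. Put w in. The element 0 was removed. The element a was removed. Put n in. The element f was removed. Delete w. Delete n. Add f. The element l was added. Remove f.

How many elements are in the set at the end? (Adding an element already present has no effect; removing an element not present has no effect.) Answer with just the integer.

Tracking the set through each operation:
Start: {0, a, w}
Event 1 (add w): already present, no change. Set: {0, a, w}
Event 2 (remove 0): removed. Set: {a, w}
Event 3 (remove a): removed. Set: {w}
Event 4 (add n): added. Set: {n, w}
Event 5 (remove f): not present, no change. Set: {n, w}
Event 6 (remove w): removed. Set: {n}
Event 7 (remove n): removed. Set: {}
Event 8 (add f): added. Set: {f}
Event 9 (add l): added. Set: {f, l}
Event 10 (remove f): removed. Set: {l}

Final set: {l} (size 1)

Answer: 1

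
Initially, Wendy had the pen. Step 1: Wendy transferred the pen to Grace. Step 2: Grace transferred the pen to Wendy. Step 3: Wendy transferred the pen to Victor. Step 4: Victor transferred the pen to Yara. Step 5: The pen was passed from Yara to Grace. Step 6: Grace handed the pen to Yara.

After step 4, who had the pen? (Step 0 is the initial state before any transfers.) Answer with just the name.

Tracking the pen holder through step 4:
After step 0 (start): Wendy
After step 1: Grace
After step 2: Wendy
After step 3: Victor
After step 4: Yara

At step 4, the holder is Yara.

Answer: Yara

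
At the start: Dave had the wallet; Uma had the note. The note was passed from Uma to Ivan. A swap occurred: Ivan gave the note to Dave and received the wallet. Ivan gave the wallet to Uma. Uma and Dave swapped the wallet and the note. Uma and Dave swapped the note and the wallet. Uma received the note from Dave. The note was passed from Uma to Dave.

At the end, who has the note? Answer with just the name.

Answer: Dave

Derivation:
Tracking all object holders:
Start: wallet:Dave, note:Uma
Event 1 (give note: Uma -> Ivan). State: wallet:Dave, note:Ivan
Event 2 (swap note<->wallet: now note:Dave, wallet:Ivan). State: wallet:Ivan, note:Dave
Event 3 (give wallet: Ivan -> Uma). State: wallet:Uma, note:Dave
Event 4 (swap wallet<->note: now wallet:Dave, note:Uma). State: wallet:Dave, note:Uma
Event 5 (swap note<->wallet: now note:Dave, wallet:Uma). State: wallet:Uma, note:Dave
Event 6 (give note: Dave -> Uma). State: wallet:Uma, note:Uma
Event 7 (give note: Uma -> Dave). State: wallet:Uma, note:Dave

Final state: wallet:Uma, note:Dave
The note is held by Dave.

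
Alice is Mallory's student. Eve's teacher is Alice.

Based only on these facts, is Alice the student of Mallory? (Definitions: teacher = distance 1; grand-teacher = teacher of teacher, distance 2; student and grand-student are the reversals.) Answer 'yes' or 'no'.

Reconstructing the teacher chain from the given facts:
  Mallory -> Alice -> Eve
(each arrow means 'teacher of the next')
Positions in the chain (0 = top):
  position of Mallory: 0
  position of Alice: 1
  position of Eve: 2

Alice is at position 1, Mallory is at position 0; signed distance (j - i) = -1.
'student' requires j - i = -1. Actual distance is -1, so the relation HOLDS.

Answer: yes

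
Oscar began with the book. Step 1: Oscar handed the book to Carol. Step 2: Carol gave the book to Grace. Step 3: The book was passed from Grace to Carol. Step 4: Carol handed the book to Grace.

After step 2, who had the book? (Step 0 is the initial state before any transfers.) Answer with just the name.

Answer: Grace

Derivation:
Tracking the book holder through step 2:
After step 0 (start): Oscar
After step 1: Carol
After step 2: Grace

At step 2, the holder is Grace.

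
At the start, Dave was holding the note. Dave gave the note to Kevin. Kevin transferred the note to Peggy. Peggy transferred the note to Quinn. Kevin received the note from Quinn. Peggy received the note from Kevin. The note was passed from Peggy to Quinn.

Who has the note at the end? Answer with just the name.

Tracking the note through each event:
Start: Dave has the note.
After event 1: Kevin has the note.
After event 2: Peggy has the note.
After event 3: Quinn has the note.
After event 4: Kevin has the note.
After event 5: Peggy has the note.
After event 6: Quinn has the note.

Answer: Quinn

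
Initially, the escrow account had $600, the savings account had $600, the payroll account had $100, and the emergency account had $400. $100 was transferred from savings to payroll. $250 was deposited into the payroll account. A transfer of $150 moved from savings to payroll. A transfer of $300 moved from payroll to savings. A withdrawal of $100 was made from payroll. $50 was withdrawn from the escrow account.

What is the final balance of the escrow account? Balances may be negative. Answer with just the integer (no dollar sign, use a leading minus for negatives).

Tracking account balances step by step:
Start: escrow=600, savings=600, payroll=100, emergency=400
Event 1 (transfer 100 savings -> payroll): savings: 600 - 100 = 500, payroll: 100 + 100 = 200. Balances: escrow=600, savings=500, payroll=200, emergency=400
Event 2 (deposit 250 to payroll): payroll: 200 + 250 = 450. Balances: escrow=600, savings=500, payroll=450, emergency=400
Event 3 (transfer 150 savings -> payroll): savings: 500 - 150 = 350, payroll: 450 + 150 = 600. Balances: escrow=600, savings=350, payroll=600, emergency=400
Event 4 (transfer 300 payroll -> savings): payroll: 600 - 300 = 300, savings: 350 + 300 = 650. Balances: escrow=600, savings=650, payroll=300, emergency=400
Event 5 (withdraw 100 from payroll): payroll: 300 - 100 = 200. Balances: escrow=600, savings=650, payroll=200, emergency=400
Event 6 (withdraw 50 from escrow): escrow: 600 - 50 = 550. Balances: escrow=550, savings=650, payroll=200, emergency=400

Final balance of escrow: 550

Answer: 550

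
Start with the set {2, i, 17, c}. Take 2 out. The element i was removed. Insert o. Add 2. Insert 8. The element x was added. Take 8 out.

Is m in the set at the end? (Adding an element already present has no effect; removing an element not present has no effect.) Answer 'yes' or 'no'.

Answer: no

Derivation:
Tracking the set through each operation:
Start: {17, 2, c, i}
Event 1 (remove 2): removed. Set: {17, c, i}
Event 2 (remove i): removed. Set: {17, c}
Event 3 (add o): added. Set: {17, c, o}
Event 4 (add 2): added. Set: {17, 2, c, o}
Event 5 (add 8): added. Set: {17, 2, 8, c, o}
Event 6 (add x): added. Set: {17, 2, 8, c, o, x}
Event 7 (remove 8): removed. Set: {17, 2, c, o, x}

Final set: {17, 2, c, o, x} (size 5)
m is NOT in the final set.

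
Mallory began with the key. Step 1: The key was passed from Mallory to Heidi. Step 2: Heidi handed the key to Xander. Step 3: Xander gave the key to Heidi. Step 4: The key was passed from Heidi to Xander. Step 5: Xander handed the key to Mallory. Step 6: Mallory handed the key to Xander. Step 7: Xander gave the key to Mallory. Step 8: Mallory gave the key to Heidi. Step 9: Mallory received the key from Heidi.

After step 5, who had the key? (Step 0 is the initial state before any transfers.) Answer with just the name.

Tracking the key holder through step 5:
After step 0 (start): Mallory
After step 1: Heidi
After step 2: Xander
After step 3: Heidi
After step 4: Xander
After step 5: Mallory

At step 5, the holder is Mallory.

Answer: Mallory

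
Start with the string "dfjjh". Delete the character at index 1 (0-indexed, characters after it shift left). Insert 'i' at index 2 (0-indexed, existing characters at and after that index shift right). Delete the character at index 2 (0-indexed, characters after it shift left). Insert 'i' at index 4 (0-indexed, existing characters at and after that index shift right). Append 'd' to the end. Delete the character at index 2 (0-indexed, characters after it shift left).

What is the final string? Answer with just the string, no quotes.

Applying each edit step by step:
Start: "dfjjh"
Op 1 (delete idx 1 = 'f'): "dfjjh" -> "djjh"
Op 2 (insert 'i' at idx 2): "djjh" -> "djijh"
Op 3 (delete idx 2 = 'i'): "djijh" -> "djjh"
Op 4 (insert 'i' at idx 4): "djjh" -> "djjhi"
Op 5 (append 'd'): "djjhi" -> "djjhid"
Op 6 (delete idx 2 = 'j'): "djjhid" -> "djhid"

Answer: djhid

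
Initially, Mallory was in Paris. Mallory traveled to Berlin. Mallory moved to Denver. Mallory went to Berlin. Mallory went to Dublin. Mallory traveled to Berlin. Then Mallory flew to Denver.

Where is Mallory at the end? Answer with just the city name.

Answer: Denver

Derivation:
Tracking Mallory's location:
Start: Mallory is in Paris.
After move 1: Paris -> Berlin. Mallory is in Berlin.
After move 2: Berlin -> Denver. Mallory is in Denver.
After move 3: Denver -> Berlin. Mallory is in Berlin.
After move 4: Berlin -> Dublin. Mallory is in Dublin.
After move 5: Dublin -> Berlin. Mallory is in Berlin.
After move 6: Berlin -> Denver. Mallory is in Denver.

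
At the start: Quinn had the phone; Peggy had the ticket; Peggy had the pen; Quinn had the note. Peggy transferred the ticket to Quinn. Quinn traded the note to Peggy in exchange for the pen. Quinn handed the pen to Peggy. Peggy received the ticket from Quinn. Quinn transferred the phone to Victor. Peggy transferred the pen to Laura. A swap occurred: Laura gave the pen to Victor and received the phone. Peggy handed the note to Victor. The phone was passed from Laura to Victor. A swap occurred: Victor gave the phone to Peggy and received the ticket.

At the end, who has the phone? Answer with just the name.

Answer: Peggy

Derivation:
Tracking all object holders:
Start: phone:Quinn, ticket:Peggy, pen:Peggy, note:Quinn
Event 1 (give ticket: Peggy -> Quinn). State: phone:Quinn, ticket:Quinn, pen:Peggy, note:Quinn
Event 2 (swap note<->pen: now note:Peggy, pen:Quinn). State: phone:Quinn, ticket:Quinn, pen:Quinn, note:Peggy
Event 3 (give pen: Quinn -> Peggy). State: phone:Quinn, ticket:Quinn, pen:Peggy, note:Peggy
Event 4 (give ticket: Quinn -> Peggy). State: phone:Quinn, ticket:Peggy, pen:Peggy, note:Peggy
Event 5 (give phone: Quinn -> Victor). State: phone:Victor, ticket:Peggy, pen:Peggy, note:Peggy
Event 6 (give pen: Peggy -> Laura). State: phone:Victor, ticket:Peggy, pen:Laura, note:Peggy
Event 7 (swap pen<->phone: now pen:Victor, phone:Laura). State: phone:Laura, ticket:Peggy, pen:Victor, note:Peggy
Event 8 (give note: Peggy -> Victor). State: phone:Laura, ticket:Peggy, pen:Victor, note:Victor
Event 9 (give phone: Laura -> Victor). State: phone:Victor, ticket:Peggy, pen:Victor, note:Victor
Event 10 (swap phone<->ticket: now phone:Peggy, ticket:Victor). State: phone:Peggy, ticket:Victor, pen:Victor, note:Victor

Final state: phone:Peggy, ticket:Victor, pen:Victor, note:Victor
The phone is held by Peggy.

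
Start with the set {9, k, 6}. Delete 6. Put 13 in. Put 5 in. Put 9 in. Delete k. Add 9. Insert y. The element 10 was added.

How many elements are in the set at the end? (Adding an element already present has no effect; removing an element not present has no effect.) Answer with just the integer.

Answer: 5

Derivation:
Tracking the set through each operation:
Start: {6, 9, k}
Event 1 (remove 6): removed. Set: {9, k}
Event 2 (add 13): added. Set: {13, 9, k}
Event 3 (add 5): added. Set: {13, 5, 9, k}
Event 4 (add 9): already present, no change. Set: {13, 5, 9, k}
Event 5 (remove k): removed. Set: {13, 5, 9}
Event 6 (add 9): already present, no change. Set: {13, 5, 9}
Event 7 (add y): added. Set: {13, 5, 9, y}
Event 8 (add 10): added. Set: {10, 13, 5, 9, y}

Final set: {10, 13, 5, 9, y} (size 5)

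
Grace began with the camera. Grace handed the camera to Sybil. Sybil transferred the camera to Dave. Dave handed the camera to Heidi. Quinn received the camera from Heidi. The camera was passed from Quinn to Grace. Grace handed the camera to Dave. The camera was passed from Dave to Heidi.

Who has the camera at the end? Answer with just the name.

Answer: Heidi

Derivation:
Tracking the camera through each event:
Start: Grace has the camera.
After event 1: Sybil has the camera.
After event 2: Dave has the camera.
After event 3: Heidi has the camera.
After event 4: Quinn has the camera.
After event 5: Grace has the camera.
After event 6: Dave has the camera.
After event 7: Heidi has the camera.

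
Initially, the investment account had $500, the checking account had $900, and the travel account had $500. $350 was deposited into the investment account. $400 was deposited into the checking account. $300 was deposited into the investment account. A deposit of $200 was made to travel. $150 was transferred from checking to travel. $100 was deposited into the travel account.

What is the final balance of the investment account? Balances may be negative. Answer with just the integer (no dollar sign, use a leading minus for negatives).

Tracking account balances step by step:
Start: investment=500, checking=900, travel=500
Event 1 (deposit 350 to investment): investment: 500 + 350 = 850. Balances: investment=850, checking=900, travel=500
Event 2 (deposit 400 to checking): checking: 900 + 400 = 1300. Balances: investment=850, checking=1300, travel=500
Event 3 (deposit 300 to investment): investment: 850 + 300 = 1150. Balances: investment=1150, checking=1300, travel=500
Event 4 (deposit 200 to travel): travel: 500 + 200 = 700. Balances: investment=1150, checking=1300, travel=700
Event 5 (transfer 150 checking -> travel): checking: 1300 - 150 = 1150, travel: 700 + 150 = 850. Balances: investment=1150, checking=1150, travel=850
Event 6 (deposit 100 to travel): travel: 850 + 100 = 950. Balances: investment=1150, checking=1150, travel=950

Final balance of investment: 1150

Answer: 1150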